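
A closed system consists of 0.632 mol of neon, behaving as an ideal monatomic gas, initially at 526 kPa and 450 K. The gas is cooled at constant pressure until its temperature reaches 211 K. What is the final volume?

2.11 L

V₁ = nRT₁/P₁ = 0.632×8.314×450/526 = 4.50 L.
Isobaric: P stays 526 kPa; V/T = const ⇒ T₂ = 211 K, V₂ = 2.11 L.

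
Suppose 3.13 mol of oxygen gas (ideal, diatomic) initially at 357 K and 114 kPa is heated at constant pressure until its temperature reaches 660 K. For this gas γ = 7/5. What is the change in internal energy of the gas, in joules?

V₁ = nRT₁/P₁ = 3.13×8.314×357/114 = 81.5 L.
Isobaric: P stays 114 kPa; V/T = const ⇒ T₂ = 660 K, V₂ = 151 L.
For an ideal gas ΔU = nCvΔT with Cv = (5/2)R = 20.8 J/(mol·K).
ΔU = 3.13×20.8×(660−357) = 19700 J.

19700 J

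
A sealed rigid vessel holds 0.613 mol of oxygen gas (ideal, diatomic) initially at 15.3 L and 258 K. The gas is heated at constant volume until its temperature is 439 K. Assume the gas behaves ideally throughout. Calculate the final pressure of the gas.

146 kPa

P₁ = nRT₁/V₁ = 0.613×8.314×258/15.3 = 85.9 kPa.
Isochoric: V stays 15.3 L; P/T = const ⇒ T₂ = 439 K, P₂ = 146 kPa.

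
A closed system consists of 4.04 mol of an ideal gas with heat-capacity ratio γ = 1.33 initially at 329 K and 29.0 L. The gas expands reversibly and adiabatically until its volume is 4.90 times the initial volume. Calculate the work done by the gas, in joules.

13700 J

P₁ = nRT₁/V₁ = 4.04×8.314×329/29.0 = 381 kPa.
Adiabatic: TV^(γ−1) = const ⇒ T₂ = 329×(0.204)^0.330 = 195 K; PV^γ = const ⇒ P₂ = 46.0 kPa.
ΔU = nCvΔT = 4.04×25.2×(195−329) = -13700 J.
Q = 0 for an adiabatic process, so W = −ΔU = 13700 J.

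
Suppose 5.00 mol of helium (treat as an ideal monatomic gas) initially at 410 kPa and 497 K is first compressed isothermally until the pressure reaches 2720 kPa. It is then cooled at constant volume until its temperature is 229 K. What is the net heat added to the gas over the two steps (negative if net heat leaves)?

-55800 J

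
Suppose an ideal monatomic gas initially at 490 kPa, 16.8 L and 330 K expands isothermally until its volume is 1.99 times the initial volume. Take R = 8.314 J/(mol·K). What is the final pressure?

246 kPa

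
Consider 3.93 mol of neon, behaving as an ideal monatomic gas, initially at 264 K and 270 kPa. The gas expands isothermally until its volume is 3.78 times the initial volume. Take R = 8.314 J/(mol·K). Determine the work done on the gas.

-11500 J

V₁ = nRT₁/P₁ = 3.93×8.314×264/270 = 31.9 L.
Isothermal: T stays 264 K; PV = const ⇒ V₂ = 121 L, P₂ = 71.4 kPa.
W = nRT ln(V₂/V₁) = 3.93×8.314×264×ln(3.78) = 11500 J.
Work done on the gas = −W_by = -11500 J.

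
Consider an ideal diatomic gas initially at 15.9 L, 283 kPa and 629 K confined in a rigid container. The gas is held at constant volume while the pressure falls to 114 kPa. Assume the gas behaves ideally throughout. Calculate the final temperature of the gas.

Isochoric: V stays 15.9 L; P/T = const ⇒ T₂ = 253 K, P₂ = 114 kPa.

253 K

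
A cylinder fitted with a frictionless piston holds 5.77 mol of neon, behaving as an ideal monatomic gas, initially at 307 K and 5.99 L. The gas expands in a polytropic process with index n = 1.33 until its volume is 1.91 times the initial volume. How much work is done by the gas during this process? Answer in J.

8580 J

P₁ = nRT₁/V₁ = 5.77×8.314×307/5.99 = 2460 kPa.
Polytropic n=1.33: T₂ = T₁(V₁/V₂)^(n−1) = 307×(0.524)^0.33 = 248 K; P₂ = P₁(V₁/V₂)^n = 1040 kPa.
W = (P₁V₁−P₂V₂)/(n−1) = (2460×5.99−1040×11.4)/0.33 = 8580 J.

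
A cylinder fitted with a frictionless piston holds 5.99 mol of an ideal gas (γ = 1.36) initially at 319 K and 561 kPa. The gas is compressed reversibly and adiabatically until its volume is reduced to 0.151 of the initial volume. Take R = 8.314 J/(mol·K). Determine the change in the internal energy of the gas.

43000 J

V₁ = nRT₁/P₁ = 5.99×8.314×319/561 = 28.3 L.
Adiabatic: TV^(γ−1) = const ⇒ T₂ = 319×(6.62)^0.360 = 630 K; PV^γ = const ⇒ P₂ = 7340 kPa.
For an ideal gas ΔU = nCvΔT with Cv = R/(γ−1) = 23.1 J/(mol·K).
ΔU = 5.99×23.1×(630−319) = 43000 J.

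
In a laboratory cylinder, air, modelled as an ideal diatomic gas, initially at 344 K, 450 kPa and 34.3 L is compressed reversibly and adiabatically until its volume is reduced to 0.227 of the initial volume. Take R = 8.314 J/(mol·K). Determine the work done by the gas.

-31200 J

n = P₁V₁/(RT₁) = 450×34.3/(8.314×344) = 5.40 mol.
Adiabatic: TV^(γ−1) = const ⇒ T₂ = 344×(4.41)^0.400 = 623 K; PV^γ = const ⇒ P₂ = 3590 kPa.
ΔU = nCvΔT = 5.40×20.8×(623−344) = 31200 J.
Q = 0 for an adiabatic process, so W = −ΔU = -31200 J.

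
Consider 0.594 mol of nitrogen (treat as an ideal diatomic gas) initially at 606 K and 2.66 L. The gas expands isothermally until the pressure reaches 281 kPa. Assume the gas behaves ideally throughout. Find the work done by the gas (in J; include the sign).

4150 J

P₁ = nRT₁/V₁ = 0.594×8.314×606/2.66 = 1130 kPa.
Isothermal: T stays 606 K; PV = const ⇒ V₂ = 10.7 L, P₂ = 281 kPa.
W = nRT ln(V₂/V₁) = 0.594×8.314×606×ln(4.00) = 4150 J.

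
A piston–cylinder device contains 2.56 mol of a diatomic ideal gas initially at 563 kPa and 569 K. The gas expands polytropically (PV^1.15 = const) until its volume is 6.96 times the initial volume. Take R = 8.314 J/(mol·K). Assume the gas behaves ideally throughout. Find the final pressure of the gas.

60.5 kPa

V₁ = nRT₁/P₁ = 2.56×8.314×569/563 = 21.5 L.
Polytropic n=1.15: T₂ = T₁(V₁/V₂)^(n−1) = 569×(0.144)^0.15 = 425 K; P₂ = P₁(V₁/V₂)^n = 60.5 kPa.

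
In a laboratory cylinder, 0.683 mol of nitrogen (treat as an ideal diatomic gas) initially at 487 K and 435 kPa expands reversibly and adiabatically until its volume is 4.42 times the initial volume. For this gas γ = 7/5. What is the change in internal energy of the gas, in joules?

V₁ = nRT₁/P₁ = 0.683×8.314×487/435 = 6.36 L.
Adiabatic: TV^(γ−1) = const ⇒ T₂ = 487×(0.226)^0.400 = 269 K; PV^γ = const ⇒ P₂ = 54.3 kPa.
For an ideal gas ΔU = nCvΔT with Cv = (5/2)R = 20.8 J/(mol·K).
ΔU = 0.683×20.8×(269−487) = -3100 J.

-3100 J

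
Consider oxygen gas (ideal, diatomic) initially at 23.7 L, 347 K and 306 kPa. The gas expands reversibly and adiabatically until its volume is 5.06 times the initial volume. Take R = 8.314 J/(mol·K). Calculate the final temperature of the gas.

Adiabatic: TV^(γ−1) = const ⇒ T₂ = 347×(0.198)^0.400 = 181 K; PV^γ = const ⇒ P₂ = 31.6 kPa.

181 K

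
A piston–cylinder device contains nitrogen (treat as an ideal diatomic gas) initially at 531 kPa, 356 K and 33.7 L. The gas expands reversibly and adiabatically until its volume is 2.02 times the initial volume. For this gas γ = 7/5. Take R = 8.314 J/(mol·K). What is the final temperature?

Adiabatic: TV^(γ−1) = const ⇒ T₂ = 356×(0.495)^0.400 = 269 K; PV^γ = const ⇒ P₂ = 198 kPa.

269 K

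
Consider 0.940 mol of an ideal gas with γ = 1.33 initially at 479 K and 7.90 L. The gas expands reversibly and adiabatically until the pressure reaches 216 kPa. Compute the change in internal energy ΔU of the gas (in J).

-2010 J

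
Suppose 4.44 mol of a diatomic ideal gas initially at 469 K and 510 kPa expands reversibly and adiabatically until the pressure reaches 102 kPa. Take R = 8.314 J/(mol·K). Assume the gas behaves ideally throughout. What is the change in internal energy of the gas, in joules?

-16000 J

V₁ = nRT₁/P₁ = 4.44×8.314×469/510 = 33.9 L.
Adiabatic: T₂/T₁ = (P₂/P₁)^((γ−1)/γ) ⇒ T₂ = 469×(0.200)^0.286 = 296 K; V₂ = 107 L.
For an ideal gas ΔU = nCvΔT with Cv = (5/2)R = 20.8 J/(mol·K).
ΔU = 4.44×20.8×(296−469) = -16000 J.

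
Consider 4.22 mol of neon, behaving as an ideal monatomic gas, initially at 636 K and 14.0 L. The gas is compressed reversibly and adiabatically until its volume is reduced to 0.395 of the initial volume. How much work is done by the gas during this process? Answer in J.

P₁ = nRT₁/V₁ = 4.22×8.314×636/14.0 = 1590 kPa.
Adiabatic: TV^(γ−1) = const ⇒ T₂ = 636×(2.53)^0.667 = 1180 K; PV^γ = const ⇒ P₂ = 7500 kPa.
ΔU = nCvΔT = 4.22×12.5×(1180−636) = 28700 J.
Q = 0 for an adiabatic process, so W = −ΔU = -28700 J.

-28700 J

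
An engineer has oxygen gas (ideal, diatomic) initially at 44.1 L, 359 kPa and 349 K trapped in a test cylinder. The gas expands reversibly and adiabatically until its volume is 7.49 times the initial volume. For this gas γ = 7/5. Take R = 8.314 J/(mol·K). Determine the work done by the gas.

21900 J

n = P₁V₁/(RT₁) = 359×44.1/(8.314×349) = 5.46 mol.
Adiabatic: TV^(γ−1) = const ⇒ T₂ = 349×(0.134)^0.400 = 156 K; PV^γ = const ⇒ P₂ = 21.4 kPa.
ΔU = nCvΔT = 5.46×20.8×(156−349) = -21900 J.
Q = 0 for an adiabatic process, so W = −ΔU = 21900 J.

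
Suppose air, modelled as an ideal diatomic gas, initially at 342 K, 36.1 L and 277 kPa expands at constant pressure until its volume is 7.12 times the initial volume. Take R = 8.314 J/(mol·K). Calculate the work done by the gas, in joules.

n = P₁V₁/(RT₁) = 277×36.1/(8.314×342) = 3.52 mol.
Isobaric: P stays 277 kPa; V/T = const ⇒ T₂ = 2440 K, V₂ = 257 L.
W = PΔV = 277×(257−36.1) kPa·L = 61200 J.

61200 J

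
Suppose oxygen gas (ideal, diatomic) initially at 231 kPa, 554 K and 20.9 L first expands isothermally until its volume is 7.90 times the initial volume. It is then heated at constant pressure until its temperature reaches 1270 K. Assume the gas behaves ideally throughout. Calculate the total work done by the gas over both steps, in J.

n = P₁V₁/(RT₁) = 231×20.9/(8.314×554) = 1.05 mol.
Step 1 — Isothermal: T stays 554 K; PV = const ⇒ V₂ = 165 L, P₂ = 29.2 kPa.
ΔU = 0 (ideal gas, T constant).
W = nRT ln(V₂/V₁) = 1.05×8.314×554×ln(7.90) = 9980 J.
Q = ΔU + W = 9980 J.
State after step 1: P = 29.2 kPa, V = 165 L, T = 554 K.
Step 2 — Isobaric: P stays 29.2 kPa; V/T = const ⇒ T₂ = 1270 K, V₂ = 379 L.
W = PΔV = 29.2×(379−165) kPa·L = 6240 J.
ΔU = nCvΔT = 1.05×20.8×(1270−554) = 15600 J.
Q = ΔU + W = nCpΔT = 21800 J.
Net over both steps: W = 16200 J, Q = 31800 J, ΔU = 15600 J.

16200 J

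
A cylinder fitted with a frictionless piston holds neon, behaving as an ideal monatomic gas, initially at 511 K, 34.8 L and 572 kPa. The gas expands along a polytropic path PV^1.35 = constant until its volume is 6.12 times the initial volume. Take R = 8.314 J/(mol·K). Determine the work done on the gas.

-26700 J

n = P₁V₁/(RT₁) = 572×34.8/(8.314×511) = 4.69 mol.
Polytropic n=1.35: T₂ = T₁(V₁/V₂)^(n−1) = 511×(0.163)^0.35 = 271 K; P₂ = P₁(V₁/V₂)^n = 49.6 kPa.
W = (P₁V₁−P₂V₂)/(n−1) = (572×34.8−49.6×213)/0.35 = 26700 J.
Work done on the gas = −W_by = -26700 J.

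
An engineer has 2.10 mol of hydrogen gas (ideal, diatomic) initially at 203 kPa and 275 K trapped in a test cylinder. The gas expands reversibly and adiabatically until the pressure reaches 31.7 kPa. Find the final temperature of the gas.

162 K

V₁ = nRT₁/P₁ = 2.10×8.314×275/203 = 23.7 L.
Adiabatic: T₂/T₁ = (P₂/P₁)^((γ−1)/γ) ⇒ T₂ = 275×(0.156)^0.286 = 162 K; V₂ = 89.1 L.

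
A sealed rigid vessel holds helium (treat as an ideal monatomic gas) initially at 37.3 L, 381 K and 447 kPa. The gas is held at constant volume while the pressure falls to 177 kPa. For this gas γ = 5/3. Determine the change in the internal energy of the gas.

-15100 J

n = P₁V₁/(RT₁) = 447×37.3/(8.314×381) = 5.26 mol.
Isochoric: V stays 37.3 L; P/T = const ⇒ T₂ = 151 K, P₂ = 177 kPa.
For an ideal gas ΔU = nCvΔT with Cv = (3/2)R = 12.5 J/(mol·K).
ΔU = 5.26×12.5×(151−381) = -15100 J.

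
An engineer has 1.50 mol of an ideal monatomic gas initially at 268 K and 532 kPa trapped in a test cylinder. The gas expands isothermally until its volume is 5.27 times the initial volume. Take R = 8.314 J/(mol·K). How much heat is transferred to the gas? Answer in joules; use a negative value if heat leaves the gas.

5550 J

V₁ = nRT₁/P₁ = 1.50×8.314×268/532 = 6.28 L.
Isothermal: T stays 268 K; PV = const ⇒ V₂ = 33.1 L, P₂ = 101 kPa.
ΔU = 0 (ideal gas, T constant).
W = nRT ln(V₂/V₁) = 1.50×8.314×268×ln(5.27) = 5550 J.
Q = ΔU + W = 5550 J.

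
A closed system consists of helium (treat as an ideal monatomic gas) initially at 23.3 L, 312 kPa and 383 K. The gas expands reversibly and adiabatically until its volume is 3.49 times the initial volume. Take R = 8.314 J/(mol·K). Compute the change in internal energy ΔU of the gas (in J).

n = P₁V₁/(RT₁) = 312×23.3/(8.314×383) = 2.28 mol.
Adiabatic: TV^(γ−1) = const ⇒ T₂ = 383×(0.287)^0.667 = 166 K; PV^γ = const ⇒ P₂ = 38.9 kPa.
For an ideal gas ΔU = nCvΔT with Cv = (3/2)R = 12.5 J/(mol·K).
ΔU = 2.28×12.5×(166−383) = -6170 J.

-6170 J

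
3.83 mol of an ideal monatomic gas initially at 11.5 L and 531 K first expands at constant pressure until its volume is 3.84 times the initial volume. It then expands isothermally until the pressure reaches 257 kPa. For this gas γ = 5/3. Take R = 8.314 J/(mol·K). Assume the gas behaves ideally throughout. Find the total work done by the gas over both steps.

P₁ = nRT₁/V₁ = 3.83×8.314×531/11.5 = 1470 kPa.
Step 1 — Isobaric: P stays 1470 kPa; V/T = const ⇒ T₂ = 2040 K, V₂ = 44.2 L.
W = PΔV = 1470×(44.2−11.5) kPa·L = 48000 J.
ΔU = nCvΔT = 3.83×12.5×(2040−531) = 72000 J.
Q = ΔU + W = nCpΔT = 120000 J.
State after step 1: P = 1470 kPa, V = 44.2 L, T = 2040 K.
Step 2 — Isothermal: T stays 2040 K; PV = const ⇒ V₂ = 253 L, P₂ = 257 kPa.
ΔU = 0 (ideal gas, T constant).
W = nRT ln(V₂/V₁) = 3.83×8.314×2040×ln(5.72) = 113000 J.
Q = ΔU + W = 113000 J.
Net over both steps: W = 161000 J, Q = 233000 J, ΔU = 72000 J.

161000 J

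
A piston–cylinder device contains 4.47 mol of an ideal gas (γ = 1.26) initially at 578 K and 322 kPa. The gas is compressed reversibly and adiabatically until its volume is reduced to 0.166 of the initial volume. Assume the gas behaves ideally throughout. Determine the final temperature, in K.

922 K

V₁ = nRT₁/P₁ = 4.47×8.314×578/322 = 66.7 L.
Adiabatic: TV^(γ−1) = const ⇒ T₂ = 578×(6.02)^0.260 = 922 K; PV^γ = const ⇒ P₂ = 3090 kPa.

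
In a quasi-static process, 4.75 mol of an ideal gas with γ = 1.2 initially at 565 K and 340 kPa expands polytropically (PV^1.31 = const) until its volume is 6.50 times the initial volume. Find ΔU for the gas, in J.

-49100 J

V₁ = nRT₁/P₁ = 4.75×8.314×565/340 = 65.6 L.
Polytropic n=1.31: T₂ = T₁(V₁/V₂)^(n−1) = 565×(0.154)^0.31 = 316 K; P₂ = P₁(V₁/V₂)^n = 29.3 kPa.
For an ideal gas ΔU = nCvΔT with Cv = R/(γ−1) = 41.6 J/(mol·K).
ΔU = 4.75×41.6×(316−565) = -49100 J.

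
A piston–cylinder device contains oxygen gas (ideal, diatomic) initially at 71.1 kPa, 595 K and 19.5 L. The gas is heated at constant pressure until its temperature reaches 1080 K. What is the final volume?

Isobaric: P stays 71.1 kPa; V/T = const ⇒ T₂ = 1080 K, V₂ = 35.4 L.

35.4 L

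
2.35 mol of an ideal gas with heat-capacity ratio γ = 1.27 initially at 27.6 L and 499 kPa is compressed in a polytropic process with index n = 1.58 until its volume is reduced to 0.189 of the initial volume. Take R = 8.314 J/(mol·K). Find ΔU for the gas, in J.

T₁ = P₁V₁/(nR) = 499×27.6/(2.35×8.314) = 705 K.
Polytropic n=1.58: T₂ = T₁(V₁/V₂)^(n−1) = 705×(5.29)^0.58 = 1850 K; P₂ = P₁(V₁/V₂)^n = 6940 kPa.
For an ideal gas ΔU = nCvΔT with Cv = R/(γ−1) = 30.8 J/(mol·K).
ΔU = 2.35×30.8×(1850−705) = 83100 J.

83100 J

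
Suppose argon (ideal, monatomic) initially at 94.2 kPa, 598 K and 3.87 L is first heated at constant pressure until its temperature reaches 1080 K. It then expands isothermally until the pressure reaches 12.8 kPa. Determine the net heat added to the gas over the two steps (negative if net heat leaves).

n = P₁V₁/(RT₁) = 94.2×3.87/(8.314×598) = 0.0733 mol.
Step 1 — Isobaric: P stays 94.2 kPa; V/T = const ⇒ T₂ = 1080 K, V₂ = 6.99 L.
W = PΔV = 94.2×(6.99−3.87) kPa·L = 294 J.
ΔU = nCvΔT = 0.0733×12.5×(1080−598) = 441 J.
Q = ΔU + W = nCpΔT = 735 J.
State after step 1: P = 94.2 kPa, V = 6.99 L, T = 1080 K.
Step 2 — Isothermal: T stays 1080 K; PV = const ⇒ V₂ = 51.4 L, P₂ = 12.8 kPa.
ΔU = 0 (ideal gas, T constant).
W = nRT ln(V₂/V₁) = 0.0733×8.314×1080×ln(7.36) = 1310 J.
Q = ΔU + W = 1310 J.
Net over both steps: W = 1610 J, Q = 2050 J, ΔU = 441 J.

2050 J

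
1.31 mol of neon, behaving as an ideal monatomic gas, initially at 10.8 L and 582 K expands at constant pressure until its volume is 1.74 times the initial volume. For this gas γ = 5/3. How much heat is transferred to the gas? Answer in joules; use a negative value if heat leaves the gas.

P₁ = nRT₁/V₁ = 1.31×8.314×582/10.8 = 587 kPa.
Isobaric: P stays 587 kPa; V/T = const ⇒ T₂ = 1010 K, V₂ = 18.8 L.
W = PΔV = 587×(18.8−10.8) kPa·L = 4690 J.
ΔU = nCvΔT = 1.31×12.5×(1010−582) = 7040 J.
Q = ΔU + W = nCpΔT = 11700 J.

11700 J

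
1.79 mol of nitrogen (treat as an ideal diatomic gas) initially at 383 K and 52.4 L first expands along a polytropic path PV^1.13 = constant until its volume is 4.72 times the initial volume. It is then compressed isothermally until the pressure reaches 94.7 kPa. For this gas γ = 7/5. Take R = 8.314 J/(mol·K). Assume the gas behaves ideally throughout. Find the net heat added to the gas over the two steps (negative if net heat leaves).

-2120 J

P₁ = nRT₁/V₁ = 1.79×8.314×383/52.4 = 109 kPa.
Step 1 — Polytropic n=1.13: T₂ = T₁(V₁/V₂)^(n−1) = 383×(0.212)^0.13 = 313 K; P₂ = P₁(V₁/V₂)^n = 18.8 kPa.
W = (P₁V₁−P₂V₂)/(n−1) = (109×52.4−18.8×247)/0.13 = 8010 J.
ΔU = nCvΔT = 1.79×20.8×(313−383) = -2600 J.
Q = ΔU + W = 5410 J.
State after step 1: P = 18.8 kPa, V = 247 L, T = 313 K.
Step 2 — Isothermal: T stays 313 K; PV = const ⇒ V₂ = 49.2 L, P₂ = 94.7 kPa.
ΔU = 0 (ideal gas, T constant).
W = nRT ln(V₂/V₁) = 1.79×8.314×313×ln(0.199) = -7520 J.
Q = ΔU + W = -7520 J.
Net over both steps: W = 487 J, Q = -2120 J, ΔU = -2600 J.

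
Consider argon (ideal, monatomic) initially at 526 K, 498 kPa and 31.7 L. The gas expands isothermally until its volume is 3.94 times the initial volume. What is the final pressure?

Isothermal: T stays 526 K; PV = const ⇒ V₂ = 125 L, P₂ = 126 kPa.

126 kPa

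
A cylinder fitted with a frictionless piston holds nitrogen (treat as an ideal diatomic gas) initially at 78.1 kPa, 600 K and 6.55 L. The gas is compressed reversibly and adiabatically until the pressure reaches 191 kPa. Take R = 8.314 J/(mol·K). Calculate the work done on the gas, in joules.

372 J

n = P₁V₁/(RT₁) = 78.1×6.55/(8.314×600) = 0.103 mol.
Adiabatic: T₂/T₁ = (P₂/P₁)^((γ−1)/γ) ⇒ T₂ = 600×(2.45)^0.286 = 775 K; V₂ = 3.46 L.
ΔU = nCvΔT = 0.103×20.8×(775−600) = 372 J.
Q = 0 for an adiabatic process, so W = −ΔU = -372 J.
Work done on the gas = −W_by = 372 J.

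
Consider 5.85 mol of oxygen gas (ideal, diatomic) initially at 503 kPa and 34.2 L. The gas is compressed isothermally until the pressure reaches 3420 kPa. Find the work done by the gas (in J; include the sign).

-33000 J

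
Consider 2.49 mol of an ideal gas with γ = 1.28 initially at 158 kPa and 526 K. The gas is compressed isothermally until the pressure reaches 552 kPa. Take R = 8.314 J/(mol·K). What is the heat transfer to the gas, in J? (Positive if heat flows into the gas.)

-13600 J

V₁ = nRT₁/P₁ = 2.49×8.314×526/158 = 68.9 L.
Isothermal: T stays 526 K; PV = const ⇒ V₂ = 19.7 L, P₂ = 552 kPa.
ΔU = 0 (ideal gas, T constant).
W = nRT ln(V₂/V₁) = 2.49×8.314×526×ln(0.286) = -13600 J.
Q = ΔU + W = -13600 J.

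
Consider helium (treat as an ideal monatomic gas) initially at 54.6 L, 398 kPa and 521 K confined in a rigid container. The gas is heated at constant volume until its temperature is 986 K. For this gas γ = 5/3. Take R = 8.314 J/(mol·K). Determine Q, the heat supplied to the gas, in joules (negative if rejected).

29100 J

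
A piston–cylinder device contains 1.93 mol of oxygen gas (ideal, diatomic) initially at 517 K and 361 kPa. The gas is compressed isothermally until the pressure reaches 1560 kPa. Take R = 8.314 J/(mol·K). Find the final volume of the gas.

5.32 L

V₁ = nRT₁/P₁ = 1.93×8.314×517/361 = 23.0 L.
Isothermal: T stays 517 K; PV = const ⇒ V₂ = 5.32 L, P₂ = 1560 kPa.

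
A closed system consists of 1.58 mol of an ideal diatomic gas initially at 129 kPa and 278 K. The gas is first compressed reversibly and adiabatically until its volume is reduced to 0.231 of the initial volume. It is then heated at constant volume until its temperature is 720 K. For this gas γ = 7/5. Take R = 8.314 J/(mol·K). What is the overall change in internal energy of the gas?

14500 J

V₁ = nRT₁/P₁ = 1.58×8.314×278/129 = 28.3 L.
Step 1 — Adiabatic: TV^(γ−1) = const ⇒ T₂ = 278×(4.33)^0.400 = 500 K; PV^γ = const ⇒ P₂ = 1000 kPa.
ΔU = nCvΔT = 1.58×20.8×(500−278) = 7280 J.
Q = 0 for an adiabatic process, so W = −ΔU = -7280 J.
State after step 1: P = 1000 kPa, V = 6.54 L, T = 500 K.
Step 2 — Isochoric: V stays 6.54 L; P/T = const ⇒ T₂ = 720 K, P₂ = 1450 kPa.
W = 0 (no volume change).
ΔU = nCvΔT = 1.58×20.8×(720−500) = 7240 J.
Q = ΔU = 7240 J.
Net over both steps: W = -7280 J, Q = 7240 J, ΔU = 14500 J.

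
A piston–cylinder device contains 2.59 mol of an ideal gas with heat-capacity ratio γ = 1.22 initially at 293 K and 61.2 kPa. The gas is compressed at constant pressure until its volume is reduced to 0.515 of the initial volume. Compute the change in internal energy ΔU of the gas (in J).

V₁ = nRT₁/P₁ = 2.59×8.314×293/61.2 = 103 L.
Isobaric: P stays 61.2 kPa; V/T = const ⇒ T₂ = 151 K, V₂ = 53.1 L.
For an ideal gas ΔU = nCvΔT with Cv = R/(γ−1) = 37.8 J/(mol·K).
ΔU = 2.59×37.8×(151−293) = -13900 J.

-13900 J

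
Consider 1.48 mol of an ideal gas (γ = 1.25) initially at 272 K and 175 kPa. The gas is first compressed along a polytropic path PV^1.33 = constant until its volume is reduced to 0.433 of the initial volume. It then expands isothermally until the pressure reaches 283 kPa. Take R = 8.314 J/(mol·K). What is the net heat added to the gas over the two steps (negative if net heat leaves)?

3820 J

V₁ = nRT₁/P₁ = 1.48×8.314×272/175 = 19.1 L.
Step 1 — Polytropic n=1.33: T₂ = T₁(V₁/V₂)^(n−1) = 272×(2.31)^0.33 = 359 K; P₂ = P₁(V₁/V₂)^n = 533 kPa.
W = (P₁V₁−P₂V₂)/(n−1) = (175×19.1−533×8.28)/0.33 = -3230 J.
ΔU = nCvΔT = 1.48×33.3×(359−272) = 4260 J.
Q = ΔU + W = 1030 J.
State after step 1: P = 533 kPa, V = 8.28 L, T = 359 K.
Step 2 — Isothermal: T stays 359 K; PV = const ⇒ V₂ = 15.6 L, P₂ = 283 kPa.
ΔU = 0 (ideal gas, T constant).
W = nRT ln(V₂/V₁) = 1.48×8.314×359×ln(1.88) = 2790 J.
Q = ΔU + W = 2790 J.
Net over both steps: W = -436 J, Q = 3820 J, ΔU = 4260 J.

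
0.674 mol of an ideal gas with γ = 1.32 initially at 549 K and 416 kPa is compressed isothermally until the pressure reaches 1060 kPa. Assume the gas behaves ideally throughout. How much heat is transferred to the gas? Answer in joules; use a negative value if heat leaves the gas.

-2880 J

V₁ = nRT₁/P₁ = 0.674×8.314×549/416 = 7.40 L.
Isothermal: T stays 549 K; PV = const ⇒ V₂ = 2.90 L, P₂ = 1060 kPa.
ΔU = 0 (ideal gas, T constant).
W = nRT ln(V₂/V₁) = 0.674×8.314×549×ln(0.392) = -2880 J.
Q = ΔU + W = -2880 J.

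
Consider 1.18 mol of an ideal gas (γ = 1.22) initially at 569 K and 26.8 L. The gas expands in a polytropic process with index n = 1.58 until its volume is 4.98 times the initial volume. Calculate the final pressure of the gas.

16.5 kPa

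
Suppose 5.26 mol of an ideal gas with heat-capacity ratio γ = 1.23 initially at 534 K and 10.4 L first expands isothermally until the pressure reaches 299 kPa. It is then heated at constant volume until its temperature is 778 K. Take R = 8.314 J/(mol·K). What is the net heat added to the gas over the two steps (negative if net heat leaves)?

93500 J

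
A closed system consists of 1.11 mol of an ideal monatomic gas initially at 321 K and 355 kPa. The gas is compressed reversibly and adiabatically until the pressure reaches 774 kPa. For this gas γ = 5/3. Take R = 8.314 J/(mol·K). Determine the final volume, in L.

V₁ = nRT₁/P₁ = 1.11×8.314×321/355 = 8.34 L.
Adiabatic: T₂/T₁ = (P₂/P₁)^((γ−1)/γ) ⇒ T₂ = 321×(2.18)^0.400 = 438 K; V₂ = 5.23 L.

5.23 L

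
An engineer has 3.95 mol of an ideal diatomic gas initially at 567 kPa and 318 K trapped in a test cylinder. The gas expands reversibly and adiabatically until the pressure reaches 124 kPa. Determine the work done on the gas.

V₁ = nRT₁/P₁ = 3.95×8.314×318/567 = 18.4 L.
Adiabatic: T₂/T₁ = (P₂/P₁)^((γ−1)/γ) ⇒ T₂ = 318×(0.219)^0.286 = 206 K; V₂ = 54.6 L.
ΔU = nCvΔT = 3.95×20.8×(206−318) = -9200 J.
Q = 0 for an adiabatic process, so W = −ΔU = 9200 J.
Work done on the gas = −W_by = -9200 J.

-9200 J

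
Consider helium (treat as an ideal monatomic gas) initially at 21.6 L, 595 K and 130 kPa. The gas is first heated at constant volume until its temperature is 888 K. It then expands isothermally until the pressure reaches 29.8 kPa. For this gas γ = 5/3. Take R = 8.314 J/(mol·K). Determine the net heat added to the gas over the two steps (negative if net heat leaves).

9930 J

n = P₁V₁/(RT₁) = 130×21.6/(8.314×595) = 0.568 mol.
Step 1 — Isochoric: V stays 21.6 L; P/T = const ⇒ T₂ = 888 K, P₂ = 194 kPa.
W = 0 (no volume change).
ΔU = nCvΔT = 0.568×12.5×(888−595) = 2070 J.
Q = ΔU = 2070 J.
State after step 1: P = 194 kPa, V = 21.6 L, T = 888 K.
Step 2 — Isothermal: T stays 888 K; PV = const ⇒ V₂ = 141 L, P₂ = 29.8 kPa.
ΔU = 0 (ideal gas, T constant).
W = nRT ln(V₂/V₁) = 0.568×8.314×888×ln(6.51) = 7850 J.
Q = ΔU + W = 7850 J.
Net over both steps: W = 7850 J, Q = 9930 J, ΔU = 2070 J.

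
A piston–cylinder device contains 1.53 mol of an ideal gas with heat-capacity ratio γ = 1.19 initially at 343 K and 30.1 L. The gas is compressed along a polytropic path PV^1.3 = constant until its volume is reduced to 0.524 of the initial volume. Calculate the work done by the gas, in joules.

P₁ = nRT₁/V₁ = 1.53×8.314×343/30.1 = 145 kPa.
Polytropic n=1.3: T₂ = T₁(V₁/V₂)^(n−1) = 343×(1.91)^0.30 = 416 K; P₂ = P₁(V₁/V₂)^n = 336 kPa.
W = (P₁V₁−P₂V₂)/(n−1) = (145×30.1−336×15.8)/0.30 = -3110 J.

-3110 J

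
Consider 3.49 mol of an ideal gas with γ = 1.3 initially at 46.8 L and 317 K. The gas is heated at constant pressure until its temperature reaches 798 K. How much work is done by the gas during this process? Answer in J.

P₁ = nRT₁/V₁ = 3.49×8.314×317/46.8 = 197 kPa.
Isobaric: P stays 197 kPa; V/T = const ⇒ T₂ = 798 K, V₂ = 118 L.
W = PΔV = 197×(118−46.8) kPa·L = 14000 J.

14000 J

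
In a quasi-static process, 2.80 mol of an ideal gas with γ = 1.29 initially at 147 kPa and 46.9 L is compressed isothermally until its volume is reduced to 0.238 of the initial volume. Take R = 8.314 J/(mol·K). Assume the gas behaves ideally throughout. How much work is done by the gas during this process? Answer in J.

-9900 J

T₁ = P₁V₁/(nR) = 147×46.9/(2.80×8.314) = 296 K.
Isothermal: T stays 296 K; PV = const ⇒ V₂ = 11.2 L, P₂ = 618 kPa.
W = nRT ln(V₂/V₁) = 2.80×8.314×296×ln(0.238) = -9900 J.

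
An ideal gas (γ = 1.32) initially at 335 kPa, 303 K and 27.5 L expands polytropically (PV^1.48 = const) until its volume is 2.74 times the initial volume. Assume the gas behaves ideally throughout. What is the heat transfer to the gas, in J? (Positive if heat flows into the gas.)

-3680 J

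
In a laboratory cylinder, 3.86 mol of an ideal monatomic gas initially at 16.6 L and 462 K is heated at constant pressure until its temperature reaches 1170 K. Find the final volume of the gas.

42.0 L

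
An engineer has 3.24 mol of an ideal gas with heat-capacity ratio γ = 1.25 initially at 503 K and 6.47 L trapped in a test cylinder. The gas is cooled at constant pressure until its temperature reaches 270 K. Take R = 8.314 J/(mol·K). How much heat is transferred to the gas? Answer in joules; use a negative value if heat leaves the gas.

-31400 J

P₁ = nRT₁/V₁ = 3.24×8.314×503/6.47 = 2090 kPa.
Isobaric: P stays 2090 kPa; V/T = const ⇒ T₂ = 270 K, V₂ = 3.47 L.
W = PΔV = 2090×(3.47−6.47) kPa·L = -6280 J.
ΔU = nCvΔT = 3.24×33.3×(270−503) = -25100 J.
Q = ΔU + W = nCpΔT = -31400 J.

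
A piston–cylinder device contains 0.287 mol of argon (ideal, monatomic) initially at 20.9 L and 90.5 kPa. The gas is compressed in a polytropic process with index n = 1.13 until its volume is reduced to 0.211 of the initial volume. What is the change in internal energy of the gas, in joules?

T₁ = P₁V₁/(nR) = 90.5×20.9/(0.287×8.314) = 793 K.
Polytropic n=1.13: T₂ = T₁(V₁/V₂)^(n−1) = 793×(4.74)^0.13 = 970 K; P₂ = P₁(V₁/V₂)^n = 525 kPa.
For an ideal gas ΔU = nCvΔT with Cv = (3/2)R = 12.5 J/(mol·K).
ΔU = 0.287×12.5×(970−793) = 636 J.

636 J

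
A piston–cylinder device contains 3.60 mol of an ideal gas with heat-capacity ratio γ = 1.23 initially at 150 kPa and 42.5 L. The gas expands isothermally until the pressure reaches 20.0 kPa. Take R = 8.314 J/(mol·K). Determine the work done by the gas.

12800 J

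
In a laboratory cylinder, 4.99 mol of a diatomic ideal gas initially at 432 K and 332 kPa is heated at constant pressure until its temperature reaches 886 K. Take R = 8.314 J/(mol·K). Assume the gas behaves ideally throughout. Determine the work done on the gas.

-18800 J

V₁ = nRT₁/P₁ = 4.99×8.314×432/332 = 54.0 L.
Isobaric: P stays 332 kPa; V/T = const ⇒ T₂ = 886 K, V₂ = 111 L.
W = PΔV = 332×(111−54.0) kPa·L = 18800 J.
Work done on the gas = −W_by = -18800 J.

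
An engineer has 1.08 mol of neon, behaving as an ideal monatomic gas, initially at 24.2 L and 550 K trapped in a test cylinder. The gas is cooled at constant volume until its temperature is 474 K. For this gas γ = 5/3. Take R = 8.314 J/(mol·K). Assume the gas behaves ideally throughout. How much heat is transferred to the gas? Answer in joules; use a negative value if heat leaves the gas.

P₁ = nRT₁/V₁ = 1.08×8.314×550/24.2 = 204 kPa.
Isochoric: V stays 24.2 L; P/T = const ⇒ T₂ = 474 K, P₂ = 176 kPa.
W = 0 (no volume change).
ΔU = nCvΔT = 1.08×12.5×(474−550) = -1020 J.
Q = ΔU = -1020 J.

-1020 J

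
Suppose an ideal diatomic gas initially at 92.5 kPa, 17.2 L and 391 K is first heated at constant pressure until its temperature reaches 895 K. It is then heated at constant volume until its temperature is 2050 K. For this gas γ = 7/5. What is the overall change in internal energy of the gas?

16900 J

n = P₁V₁/(RT₁) = 92.5×17.2/(8.314×391) = 0.489 mol.
Step 1 — Isobaric: P stays 92.5 kPa; V/T = const ⇒ T₂ = 895 K, V₂ = 39.4 L.
W = PΔV = 92.5×(39.4−17.2) kPa·L = 2050 J.
ΔU = nCvΔT = 0.489×20.8×(895−391) = 5130 J.
Q = ΔU + W = nCpΔT = 7180 J.
State after step 1: P = 92.5 kPa, V = 39.4 L, T = 895 K.
Step 2 — Isochoric: V stays 39.4 L; P/T = const ⇒ T₂ = 2050 K, P₂ = 212 kPa.
W = 0 (no volume change).
ΔU = nCvΔT = 0.489×20.8×(2050−895) = 11700 J.
Q = ΔU = 11700 J.
Net over both steps: W = 2050 J, Q = 18900 J, ΔU = 16900 J.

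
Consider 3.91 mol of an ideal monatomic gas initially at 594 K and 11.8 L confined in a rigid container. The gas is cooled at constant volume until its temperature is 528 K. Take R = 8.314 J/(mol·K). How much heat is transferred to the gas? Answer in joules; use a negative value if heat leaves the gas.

P₁ = nRT₁/V₁ = 3.91×8.314×594/11.8 = 1640 kPa.
Isochoric: V stays 11.8 L; P/T = const ⇒ T₂ = 528 K, P₂ = 1450 kPa.
W = 0 (no volume change).
ΔU = nCvΔT = 3.91×12.5×(528−594) = -3220 J.
Q = ΔU = -3220 J.

-3220 J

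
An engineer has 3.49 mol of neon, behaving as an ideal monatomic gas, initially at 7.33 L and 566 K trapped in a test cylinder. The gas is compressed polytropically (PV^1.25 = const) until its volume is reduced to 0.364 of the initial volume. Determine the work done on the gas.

P₁ = nRT₁/V₁ = 3.49×8.314×566/7.33 = 2240 kPa.
Polytropic n=1.25: T₂ = T₁(V₁/V₂)^(n−1) = 566×(2.75)^0.25 = 729 K; P₂ = P₁(V₁/V₂)^n = 7920 kPa.
W = (P₁V₁−P₂V₂)/(n−1) = (2240×7.33−7920×2.67)/0.25 = -18900 J.
Work done on the gas = −W_by = 18900 J.

18900 J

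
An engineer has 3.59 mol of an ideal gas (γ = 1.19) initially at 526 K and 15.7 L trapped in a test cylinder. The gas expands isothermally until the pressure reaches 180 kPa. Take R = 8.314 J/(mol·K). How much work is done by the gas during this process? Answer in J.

26900 J

P₁ = nRT₁/V₁ = 3.59×8.314×526/15.7 = 1000 kPa.
Isothermal: T stays 526 K; PV = const ⇒ V₂ = 87.2 L, P₂ = 180 kPa.
W = nRT ln(V₂/V₁) = 3.59×8.314×526×ln(5.56) = 26900 J.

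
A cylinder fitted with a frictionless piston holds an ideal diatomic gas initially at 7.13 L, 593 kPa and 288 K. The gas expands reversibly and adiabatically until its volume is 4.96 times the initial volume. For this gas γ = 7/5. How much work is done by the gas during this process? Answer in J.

5000 J

n = P₁V₁/(RT₁) = 593×7.13/(8.314×288) = 1.77 mol.
Adiabatic: TV^(γ−1) = const ⇒ T₂ = 288×(0.202)^0.400 = 152 K; PV^γ = const ⇒ P₂ = 63.0 kPa.
ΔU = nCvΔT = 1.77×20.8×(152−288) = -5000 J.
Q = 0 for an adiabatic process, so W = −ΔU = 5000 J.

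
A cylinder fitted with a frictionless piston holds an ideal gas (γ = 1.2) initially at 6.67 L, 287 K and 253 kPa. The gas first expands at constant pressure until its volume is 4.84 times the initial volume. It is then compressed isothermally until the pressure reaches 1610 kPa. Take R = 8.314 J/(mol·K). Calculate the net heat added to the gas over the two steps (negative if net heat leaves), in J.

n = P₁V₁/(RT₁) = 253×6.67/(8.314×287) = 0.707 mol.
Step 1 — Isobaric: P stays 253 kPa; V/T = const ⇒ T₂ = 1390 K, V₂ = 32.3 L.
W = PΔV = 253×(32.3−6.67) kPa·L = 6480 J.
ΔU = nCvΔT = 0.707×41.6×(1390−287) = 32400 J.
Q = ΔU + W = nCpΔT = 38900 J.
State after step 1: P = 253 kPa, V = 32.3 L, T = 1390 K.
Step 2 — Isothermal: T stays 1390 K; PV = const ⇒ V₂ = 5.07 L, P₂ = 1610 kPa.
ΔU = 0 (ideal gas, T constant).
W = nRT ln(V₂/V₁) = 0.707×8.314×1390×ln(0.157) = -15100 J.
Q = ΔU + W = -15100 J.
Net over both steps: W = -8630 J, Q = 23800 J, ΔU = 32400 J.

23800 J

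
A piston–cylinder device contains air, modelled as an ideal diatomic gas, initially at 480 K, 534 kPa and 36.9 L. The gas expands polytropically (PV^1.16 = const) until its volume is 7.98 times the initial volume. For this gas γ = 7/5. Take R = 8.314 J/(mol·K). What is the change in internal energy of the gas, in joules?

-13900 J

n = P₁V₁/(RT₁) = 534×36.9/(8.314×480) = 4.94 mol.
Polytropic n=1.16: T₂ = T₁(V₁/V₂)^(n−1) = 480×(0.125)^0.16 = 344 K; P₂ = P₁(V₁/V₂)^n = 48.0 kPa.
For an ideal gas ΔU = nCvΔT with Cv = (5/2)R = 20.8 J/(mol·K).
ΔU = 4.94×20.8×(344−480) = -13900 J.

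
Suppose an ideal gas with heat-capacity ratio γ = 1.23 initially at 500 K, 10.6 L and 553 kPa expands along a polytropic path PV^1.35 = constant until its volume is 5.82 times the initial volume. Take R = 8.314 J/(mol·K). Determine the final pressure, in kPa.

51.3 kPa

Polytropic n=1.35: T₂ = T₁(V₁/V₂)^(n−1) = 500×(0.172)^0.35 = 270 K; P₂ = P₁(V₁/V₂)^n = 51.3 kPa.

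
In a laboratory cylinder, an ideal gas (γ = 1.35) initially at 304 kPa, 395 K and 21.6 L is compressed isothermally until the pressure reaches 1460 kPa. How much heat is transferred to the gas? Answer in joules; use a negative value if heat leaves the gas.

-10300 J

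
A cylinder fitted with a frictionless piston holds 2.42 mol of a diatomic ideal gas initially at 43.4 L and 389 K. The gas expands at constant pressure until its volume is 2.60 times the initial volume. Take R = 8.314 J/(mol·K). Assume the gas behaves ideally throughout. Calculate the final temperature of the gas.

1010 K

P₁ = nRT₁/V₁ = 2.42×8.314×389/43.4 = 180 kPa.
Isobaric: P stays 180 kPa; V/T = const ⇒ T₂ = 1010 K, V₂ = 113 L.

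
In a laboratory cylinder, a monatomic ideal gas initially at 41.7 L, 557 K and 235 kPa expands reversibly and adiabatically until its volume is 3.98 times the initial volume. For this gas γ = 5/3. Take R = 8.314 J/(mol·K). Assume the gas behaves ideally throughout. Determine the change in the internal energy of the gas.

-8850 J

n = P₁V₁/(RT₁) = 235×41.7/(8.314×557) = 2.12 mol.
Adiabatic: TV^(γ−1) = const ⇒ T₂ = 557×(0.251)^0.667 = 222 K; PV^γ = const ⇒ P₂ = 23.5 kPa.
For an ideal gas ΔU = nCvΔT with Cv = (3/2)R = 12.5 J/(mol·K).
ΔU = 2.12×12.5×(222−557) = -8850 J.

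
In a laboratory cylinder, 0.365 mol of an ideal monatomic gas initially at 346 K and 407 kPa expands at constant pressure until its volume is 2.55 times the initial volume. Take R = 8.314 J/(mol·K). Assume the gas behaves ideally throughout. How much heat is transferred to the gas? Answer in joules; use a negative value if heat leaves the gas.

V₁ = nRT₁/P₁ = 0.365×8.314×346/407 = 2.58 L.
Isobaric: P stays 407 kPa; V/T = const ⇒ T₂ = 882 K, V₂ = 6.58 L.
W = PΔV = 407×(6.58−2.58) kPa·L = 1630 J.
ΔU = nCvΔT = 0.365×12.5×(882−346) = 2440 J.
Q = ΔU + W = nCpΔT = 4070 J.

4070 J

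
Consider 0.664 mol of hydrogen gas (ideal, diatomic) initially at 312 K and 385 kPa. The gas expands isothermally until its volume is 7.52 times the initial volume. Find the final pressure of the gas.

51.2 kPa

V₁ = nRT₁/P₁ = 0.664×8.314×312/385 = 4.47 L.
Isothermal: T stays 312 K; PV = const ⇒ V₂ = 33.6 L, P₂ = 51.2 kPa.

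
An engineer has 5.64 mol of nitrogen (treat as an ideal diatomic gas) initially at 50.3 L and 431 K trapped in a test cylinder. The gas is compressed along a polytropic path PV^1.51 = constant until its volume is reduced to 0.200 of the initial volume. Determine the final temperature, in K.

979 K

P₁ = nRT₁/V₁ = 5.64×8.314×431/50.3 = 402 kPa.
Polytropic n=1.51: T₂ = T₁(V₁/V₂)^(n−1) = 431×(5.00)^0.51 = 979 K; P₂ = P₁(V₁/V₂)^n = 4570 kPa.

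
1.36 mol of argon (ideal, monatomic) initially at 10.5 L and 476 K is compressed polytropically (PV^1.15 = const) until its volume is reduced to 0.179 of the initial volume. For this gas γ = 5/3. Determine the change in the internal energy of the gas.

2380 J

P₁ = nRT₁/V₁ = 1.36×8.314×476/10.5 = 513 kPa.
Polytropic n=1.15: T₂ = T₁(V₁/V₂)^(n−1) = 476×(5.59)^0.15 = 616 K; P₂ = P₁(V₁/V₂)^n = 3710 kPa.
For an ideal gas ΔU = nCvΔT with Cv = (3/2)R = 12.5 J/(mol·K).
ΔU = 1.36×12.5×(616−476) = 2380 J.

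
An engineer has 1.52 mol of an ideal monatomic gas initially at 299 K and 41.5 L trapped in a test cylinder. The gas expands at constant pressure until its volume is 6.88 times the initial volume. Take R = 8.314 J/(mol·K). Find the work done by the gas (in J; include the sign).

22200 J

P₁ = nRT₁/V₁ = 1.52×8.314×299/41.5 = 91.0 kPa.
Isobaric: P stays 91.0 kPa; V/T = const ⇒ T₂ = 2060 K, V₂ = 286 L.
W = PΔV = 91.0×(286−41.5) kPa·L = 22200 J.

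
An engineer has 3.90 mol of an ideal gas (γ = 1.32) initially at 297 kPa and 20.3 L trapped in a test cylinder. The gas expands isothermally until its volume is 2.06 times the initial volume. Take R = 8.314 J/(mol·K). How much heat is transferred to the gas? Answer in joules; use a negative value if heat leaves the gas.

4360 J

T₁ = P₁V₁/(nR) = 297×20.3/(3.90×8.314) = 186 K.
Isothermal: T stays 186 K; PV = const ⇒ V₂ = 41.8 L, P₂ = 144 kPa.
ΔU = 0 (ideal gas, T constant).
W = nRT ln(V₂/V₁) = 3.90×8.314×186×ln(2.06) = 4360 J.
Q = ΔU + W = 4360 J.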